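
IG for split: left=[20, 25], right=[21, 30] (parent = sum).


Parent = [41, 55], H_parent = 0.9846
H_left = 0.9911 (n=45), H_right = 0.9774 (n=51)
H_children = (45/96)·0.9911 + (51/96)·0.9774 = 0.9838
IG = 0.9846 - 0.9838 = 0.0008

0.0008


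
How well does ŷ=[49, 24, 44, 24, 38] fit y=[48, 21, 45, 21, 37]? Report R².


ȳ = 34.4
SS_res = Σ(y-ŷ)² = 21
SS_tot = Σ(y-ȳ)² = 663.2
R² = 1 - SS_res/SS_tot = 1 - 0.0317 = 0.9683

0.9683


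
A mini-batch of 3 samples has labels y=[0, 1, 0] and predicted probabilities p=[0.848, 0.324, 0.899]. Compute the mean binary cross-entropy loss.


L[0] = -ln(1-0.848) = -ln(0.152) = 1.8839
L[1] = -ln(0.324) = 1.127
L[2] = -ln(1-0.899) = -ln(0.101) = 2.2926
mean = (1.8839 + 1.127 + 2.2926)/3 = 1.7678

1.7678


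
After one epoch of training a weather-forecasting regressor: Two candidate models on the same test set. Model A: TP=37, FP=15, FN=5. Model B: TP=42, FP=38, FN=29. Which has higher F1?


Model A: P=37/52=0.7115, R=37/42=0.881, F1=2PR/(P+R)=2TP/(2TP+FP+FN)=74/94=0.7872
Model B: P=42/80=0.525, R=42/71=0.5915, F1=2PR/(P+R)=2TP/(2TP+FP+FN)=84/151=0.5563
0.7872 > 0.5563 → Model A

Model A


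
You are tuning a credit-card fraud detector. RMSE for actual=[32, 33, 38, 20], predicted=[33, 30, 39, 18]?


MSE = 15/4 = 3.75
RMSE = √(15/4) = 1.9365

1.9365


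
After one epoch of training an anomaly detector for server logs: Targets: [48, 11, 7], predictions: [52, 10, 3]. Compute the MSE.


Squared errors: (48-52)²=16, (11-10)²=1, (7-3)²=16
Sum = 33
MSE = 33/3 = 11

11


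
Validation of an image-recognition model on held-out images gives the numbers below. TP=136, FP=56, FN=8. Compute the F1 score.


Precision = 136/192 = 0.7083
Recall = 136/144 = 0.9444
F1 = 2·P·R/(P+R) = 2·TP/(2·TP+FP+FN) = 272/(272+56+8) = 272/336 = 0.8095

0.8095


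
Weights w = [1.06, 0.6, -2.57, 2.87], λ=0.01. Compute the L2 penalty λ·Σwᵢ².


‖w‖₂² = (1.06)² + (0.6)² + (-2.57)² + (2.87)²
     = 1.1236 + 0.36 + 6.6049 + 8.2369
     = 16.3254
λ·‖w‖₂² = 0.01·16.3254 = 0.163254

0.163254


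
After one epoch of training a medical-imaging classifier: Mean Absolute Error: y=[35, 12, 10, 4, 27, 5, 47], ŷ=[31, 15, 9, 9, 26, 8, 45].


Absolute errors: |35-31|=4, |12-15|=3, |10-9|=1, |4-9|=5, |27-26|=1, |5-8|=3, |47-45|=2
Sum = 19
MAE = 19/7 = 19/7

19/7


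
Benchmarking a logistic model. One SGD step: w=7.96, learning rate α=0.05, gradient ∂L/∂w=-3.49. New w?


w_new = w - α·∇
= 7.96 - 0.05·-3.49
= 7.96 + 0.1745
= 8.1345

8.1345


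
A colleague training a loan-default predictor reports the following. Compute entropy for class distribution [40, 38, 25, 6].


Probabilities: [40/109, 38/109, 25/109, 6/109] ≈ [0.367, 0.3486, 0.2294, 0.055]
H = -((40/109)·log₂(40/109) + (38/109)·log₂(38/109) + (25/109)·log₂(25/109) + (6/109)·log₂(6/109))
  = 1.7782 bits

1.7782 bits


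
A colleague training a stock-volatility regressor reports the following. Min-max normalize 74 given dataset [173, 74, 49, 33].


min=33, max=173
(74-33)/(173-33) = 41/140 = 0.2929

0.2929


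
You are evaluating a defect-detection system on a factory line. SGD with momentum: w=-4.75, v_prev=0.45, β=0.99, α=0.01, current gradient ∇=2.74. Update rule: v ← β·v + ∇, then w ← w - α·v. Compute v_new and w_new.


v_new = 0.99·0.45 + 2.74 = 0.4455 + 2.74 = 3.1855
w_new = -4.75 - 0.01·3.1855 = -4.75 - 0.031855 = -4.781855

v_new=3.1855, w_new=-4.781855


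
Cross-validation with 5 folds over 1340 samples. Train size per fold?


Fold size = 1340/5 = 268
Training per fold = 1340 - 268 = 1072

1072


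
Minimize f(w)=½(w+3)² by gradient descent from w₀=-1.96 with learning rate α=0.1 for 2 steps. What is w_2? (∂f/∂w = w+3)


step 1: grad = -1.96+3 = 1.04; w = -1.96 - 0.1·(1.04) = -2.064
step 2: grad = -2.064+3 = 0.936; w = -2.064 - 0.1·(0.936) = -2.1576

-2.1576


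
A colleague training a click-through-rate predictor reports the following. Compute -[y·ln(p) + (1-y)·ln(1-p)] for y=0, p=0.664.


BCE = -[y·ln(p) + (1-y)·ln(1-p)]
= -0 - 1·ln(1-0.664)
= -ln(0.336) = 1.0906

1.0906


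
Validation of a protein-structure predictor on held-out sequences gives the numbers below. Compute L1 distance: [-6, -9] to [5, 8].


d = |-6-5| + |-9-8|
  = 11 + 17
  = 28

28


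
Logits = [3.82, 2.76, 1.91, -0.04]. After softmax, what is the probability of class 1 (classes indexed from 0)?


Exponentials: e^3.82=45.6042, e^2.76=15.7998, e^1.91=6.7531, e^-0.04=0.9608
Sum = 69.1179
Softmax = [0.6598, 0.2286, 0.0977, 0.0139]
p[1] = 15.7998/69.1179 = 0.2286

0.2286


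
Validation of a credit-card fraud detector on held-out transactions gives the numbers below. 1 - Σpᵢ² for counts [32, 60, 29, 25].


Probabilities: [32/146, 60/146, 29/146, 25/146] ≈ [0.2192, 0.411, 0.1986, 0.1712]
Σpᵢ² = (1024 + 3600 + 841 + 625)/146² = 6090/21316
Gini = 1 - Σpᵢ² = 1 - 6090/21316 = 0.7143

0.7143


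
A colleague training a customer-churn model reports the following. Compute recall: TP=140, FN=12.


Recall = TP/(TP+FN)
= 140/(140+12)
= 140/152 = 92.11%

92.11%


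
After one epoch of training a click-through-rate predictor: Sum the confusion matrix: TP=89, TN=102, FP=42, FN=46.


Total = TP + TN + FP + FN
= 89 + 102 + 42 + 46
= 279
(Predicted positive: 131, predicted negative: 148)

279


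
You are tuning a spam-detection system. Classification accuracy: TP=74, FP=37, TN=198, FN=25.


Accuracy = (TP+TN)/(TP+TN+FP+FN)
= (74+198)/(334)
= 272/334 = 81.44%

81.44%


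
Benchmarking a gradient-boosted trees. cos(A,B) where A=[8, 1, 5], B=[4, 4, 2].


A·B = 8·4 + 1·4 + 5·2 = 46
‖A‖ = √90 = 9.4868, ‖B‖ = √36 = 6
cos = 46/(√90·√36) = 46/√3240 = 0.8081

0.8081


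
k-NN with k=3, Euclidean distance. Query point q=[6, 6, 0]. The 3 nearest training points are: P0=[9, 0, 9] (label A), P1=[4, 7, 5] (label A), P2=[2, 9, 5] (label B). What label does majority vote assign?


d(q,P0) = 11.225  (label A)
d(q,P1) = 5.4772  (label A)
d(q,P2) = 7.0711  (label B)
Votes: A=2, B=1
Majority → A

A


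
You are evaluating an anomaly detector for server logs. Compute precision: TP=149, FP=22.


Precision = TP/(TP+FP)
= 149/(149+22)
= 149/171 = 87.13%

87.13%


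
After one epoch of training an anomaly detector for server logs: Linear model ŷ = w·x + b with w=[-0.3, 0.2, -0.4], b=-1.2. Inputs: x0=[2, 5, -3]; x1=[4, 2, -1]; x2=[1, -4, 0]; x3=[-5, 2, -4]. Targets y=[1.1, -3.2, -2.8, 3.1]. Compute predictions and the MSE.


ŷ0 = (-0.3)·(2) + (0.2)·(5) + (-0.4)·(-3) - 1.2 = 0.4
ŷ1 = (-0.3)·(4) + (0.2)·(2) + (-0.4)·(-1) - 1.2 = -1.6
ŷ2 = (-0.3)·(1) + (0.2)·(-4) + (-0.4)·(0) - 1.2 = -2.3
ŷ3 = (-0.3)·(-5) + (0.2)·(2) + (-0.4)·(-4) - 1.2 = 2.3
errors² = [0.49, 2.56, 0.25, 0.64]
MSE = 3.9400/4 = 0.985

0.985


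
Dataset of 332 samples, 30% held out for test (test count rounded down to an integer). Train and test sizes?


Test = ⌊332·30/100⌋ = 99
Train = 332 - 99 = 233

Train: 233, Test: 99


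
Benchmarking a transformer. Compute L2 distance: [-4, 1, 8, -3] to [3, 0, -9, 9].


d = √((-4-3)² + (1-0)² + (8+ 9)² + (-3-9)²)
  = √(49 + 1 + 289 + 144)
  = √483 = 21.9773

21.9773


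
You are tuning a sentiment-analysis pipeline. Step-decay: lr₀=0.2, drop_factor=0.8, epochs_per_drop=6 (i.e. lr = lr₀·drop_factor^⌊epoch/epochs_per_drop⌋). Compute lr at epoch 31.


n_drops = ⌊31/6⌋ = 5
lr = 0.2·0.8^5 = 0.2·0.32768 = 0.065536

0.065536


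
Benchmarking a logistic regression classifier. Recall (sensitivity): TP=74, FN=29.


Recall = TP/(TP+FN)
= 74/(74+29)
= 74/103 = 71.84%

71.84%


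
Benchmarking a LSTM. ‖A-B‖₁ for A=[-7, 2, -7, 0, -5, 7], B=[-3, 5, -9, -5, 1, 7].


d = |-7+ 3| + |2-5| + |-7+ 9| + |0+ 5| + |-5-1| + |7-7|
  = 4 + 3 + 2 + 5 + 6 + 0
  = 20

20


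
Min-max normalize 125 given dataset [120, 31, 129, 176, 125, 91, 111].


min=31, max=176
(125-31)/(176-31) = 94/145 = 0.6483

0.6483


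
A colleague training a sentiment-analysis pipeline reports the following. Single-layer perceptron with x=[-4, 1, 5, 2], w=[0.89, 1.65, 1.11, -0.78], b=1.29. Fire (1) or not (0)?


z = (-4)·(0.89) + (1)·(1.65) + (5)·(1.11) + (2)·(-0.78) + 1.29
  = 3.37
step(z) = 1 (z≥0)

1


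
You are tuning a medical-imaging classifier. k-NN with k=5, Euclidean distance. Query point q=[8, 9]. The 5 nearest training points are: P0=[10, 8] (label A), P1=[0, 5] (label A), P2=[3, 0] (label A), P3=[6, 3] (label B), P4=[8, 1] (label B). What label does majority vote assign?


d(q,P0) = 2.2361  (label A)
d(q,P1) = 8.9443  (label A)
d(q,P2) = 10.2956  (label A)
d(q,P3) = 6.3246  (label B)
d(q,P4) = 8.0  (label B)
Votes: A=3, B=2
Majority → A

A


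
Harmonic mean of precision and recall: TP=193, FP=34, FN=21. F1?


Precision = 193/227 = 0.8502
Recall = 193/214 = 0.9019
F1 = 2·P·R/(P+R) = 2·TP/(2·TP+FP+FN) = 386/(386+34+21) = 386/441 = 0.8753

0.8753


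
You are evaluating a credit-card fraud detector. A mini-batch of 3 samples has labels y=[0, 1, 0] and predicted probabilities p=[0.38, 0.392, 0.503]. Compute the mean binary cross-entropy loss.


L[0] = -ln(1-0.38) = -ln(0.62) = 0.478
L[1] = -ln(0.392) = 0.9365
L[2] = -ln(1-0.503) = -ln(0.497) = 0.6992
mean = (0.478 + 0.9365 + 0.6992)/3 = 0.7046

0.7046


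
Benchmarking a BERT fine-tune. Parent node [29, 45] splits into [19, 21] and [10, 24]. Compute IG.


Parent = [29, 45], H_parent = 0.966
H_left = 0.9982 (n=40), H_right = 0.874 (n=34)
H_children = (40/74)·0.9982 + (34/74)·0.874 = 0.9411
IG = 0.966 - 0.9411 = 0.0249

0.0249


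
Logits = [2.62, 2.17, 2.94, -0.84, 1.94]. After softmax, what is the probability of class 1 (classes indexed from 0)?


Exponentials: e^2.62=13.7357, e^2.17=8.7583, e^2.94=18.9158, e^-0.84=0.4317, e^1.94=6.9588
Sum = 48.8003
Softmax = [0.2815, 0.1795, 0.3876, 0.0088, 0.1426]
p[1] = 8.7583/48.8003 = 0.1795

0.1795


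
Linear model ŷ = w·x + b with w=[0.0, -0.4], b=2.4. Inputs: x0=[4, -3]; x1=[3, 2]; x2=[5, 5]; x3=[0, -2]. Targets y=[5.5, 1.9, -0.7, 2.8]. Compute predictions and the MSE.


ŷ0 = (0.0)·(4) + (-0.4)·(-3) + 2.4 = 3.6
ŷ1 = (0.0)·(3) + (-0.4)·(2) + 2.4 = 1.6
ŷ2 = (0.0)·(5) + (-0.4)·(5) + 2.4 = 0.4
ŷ3 = (0.0)·(0) + (-0.4)·(-2) + 2.4 = 3.2
errors² = [3.61, 0.09, 1.21, 0.16]
MSE = 5.0700/4 = 1.2675

1.2675


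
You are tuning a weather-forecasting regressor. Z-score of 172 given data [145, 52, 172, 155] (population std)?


μ = 131, σ = 46.6208
z = (172 - 131)/46.6208 = 0.8794

0.8794


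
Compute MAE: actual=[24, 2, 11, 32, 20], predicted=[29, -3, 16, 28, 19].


Absolute errors: |24-29|=5, |2+ 3|=5, |11-16|=5, |32-28|=4, |20-19|=1
Sum = 20
MAE = 20/5 = 4

4


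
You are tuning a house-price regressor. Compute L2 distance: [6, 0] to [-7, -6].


d = √((6+ 7)² + (0+ 6)²)
  = √(169 + 36)
  = √205 = 14.3178

14.3178


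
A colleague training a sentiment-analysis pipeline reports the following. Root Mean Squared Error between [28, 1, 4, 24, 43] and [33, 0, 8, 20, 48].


MSE = 83/5 = 16.6
RMSE = √(83/5) = 4.0743

4.0743


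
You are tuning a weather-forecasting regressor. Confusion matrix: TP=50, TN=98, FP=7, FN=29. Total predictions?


Total = TP + TN + FP + FN
= 50 + 98 + 7 + 29
= 184
(Predicted positive: 57, predicted negative: 127)

184


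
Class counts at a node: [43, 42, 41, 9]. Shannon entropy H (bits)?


Probabilities: [43/135, 42/135, 41/135, 9/135] ≈ [0.3185, 0.3111, 0.3037, 0.0667]
H = -((43/135)·log₂(43/135) + (42/135)·log₂(42/135) + (41/135)·log₂(41/135) + (9/135)·log₂(9/135))
  = 1.8324 bits

1.8324 bits


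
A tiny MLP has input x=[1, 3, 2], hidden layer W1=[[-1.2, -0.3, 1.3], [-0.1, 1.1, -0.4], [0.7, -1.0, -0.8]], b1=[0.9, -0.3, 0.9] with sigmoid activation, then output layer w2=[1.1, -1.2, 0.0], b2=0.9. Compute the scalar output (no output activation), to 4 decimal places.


z1[0] = (-1.2)·(1) + (-0.3)·(3) + (1.3)·(2) + 0.9 = 1.4
z1[1] = (-0.1)·(1) + (1.1)·(3) + (-0.4)·(2) - 0.3 = 2.1
z1[2] = (0.7)·(1) + (-1.0)·(3) + (-0.8)·(2) + 0.9 = -3.0
h = sigmoid(z1) = [0.8022, 0.8909, 0.0474]
output = (1.1)·(0.8022) + (-1.2)·(0.8909) + (0.0)·(0.0474) + 0.9 = 0.7133

0.7133


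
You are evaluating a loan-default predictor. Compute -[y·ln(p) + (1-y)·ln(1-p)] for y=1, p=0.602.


BCE = -[y·ln(p) + (1-y)·ln(1-p)]
= -1·ln(0.602) - 0
= -ln(0.602) = 0.5075

0.5075


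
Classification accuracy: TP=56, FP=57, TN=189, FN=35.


Accuracy = (TP+TN)/(TP+TN+FP+FN)
= (56+189)/(337)
= 245/337 = 72.7%

72.7%


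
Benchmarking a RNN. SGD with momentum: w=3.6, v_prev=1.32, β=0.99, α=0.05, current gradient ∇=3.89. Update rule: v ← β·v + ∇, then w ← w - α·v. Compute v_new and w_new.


v_new = 0.99·1.32 + 3.89 = 1.3068 + 3.89 = 5.1968
w_new = 3.6 - 0.05·5.1968 = 3.6 - 0.25984 = 3.34016

v_new=5.1968, w_new=3.34016


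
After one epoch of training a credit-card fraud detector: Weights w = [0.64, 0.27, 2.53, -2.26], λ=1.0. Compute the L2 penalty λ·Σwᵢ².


‖w‖₂² = (0.64)² + (0.27)² + (2.53)² + (-2.26)²
     = 0.4096 + 0.0729 + 6.4009 + 5.1076
     = 11.991
λ·‖w‖₂² = 1.0·11.991 = 11.991

11.991


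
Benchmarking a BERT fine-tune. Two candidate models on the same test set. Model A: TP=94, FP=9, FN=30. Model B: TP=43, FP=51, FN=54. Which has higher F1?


Model A: P=94/103=0.9126, R=94/124=0.7581, F1=2PR/(P+R)=2TP/(2TP+FP+FN)=188/227=0.8282
Model B: P=43/94=0.4574, R=43/97=0.4433, F1=2PR/(P+R)=2TP/(2TP+FP+FN)=86/191=0.4503
0.8282 > 0.4503 → Model A

Model A


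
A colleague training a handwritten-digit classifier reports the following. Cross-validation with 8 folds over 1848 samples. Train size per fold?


Fold size = 1848/8 = 231
Training per fold = 1848 - 231 = 1617

1617


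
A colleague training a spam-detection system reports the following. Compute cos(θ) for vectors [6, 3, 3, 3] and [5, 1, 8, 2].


A·B = 6·5 + 3·1 + 3·8 + 3·2 = 63
‖A‖ = √63 = 7.9373, ‖B‖ = √94 = 9.6954
cos = 63/(√63·√94) = 63/√5922 = 0.8187

0.8187


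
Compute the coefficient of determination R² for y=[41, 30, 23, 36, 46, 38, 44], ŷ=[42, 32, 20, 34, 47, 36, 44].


ȳ = 36.8571
SS_res = Σ(y-ŷ)² = 23
SS_tot = Σ(y-ȳ)² = 392.86
R² = 1 - SS_res/SS_tot = 1 - 0.0585 = 0.9415

0.9415


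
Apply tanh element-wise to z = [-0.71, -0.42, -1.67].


tanh(-0.71) = -0.6107
tanh(-0.42) = -0.3969
tanh(-1.67) = -0.9316
result = [-0.6107, -0.3969, -0.9316]

[-0.6107, -0.3969, -0.9316]


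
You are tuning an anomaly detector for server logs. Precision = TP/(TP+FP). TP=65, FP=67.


Precision = TP/(TP+FP)
= 65/(65+67)
= 65/132 = 49.24%

49.24%


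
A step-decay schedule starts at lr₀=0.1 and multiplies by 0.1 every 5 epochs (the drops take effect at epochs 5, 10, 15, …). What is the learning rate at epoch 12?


n_drops = ⌊12/5⌋ = 2
lr = 0.1·0.1^2 = 0.1·0.01 = 0.001

0.001


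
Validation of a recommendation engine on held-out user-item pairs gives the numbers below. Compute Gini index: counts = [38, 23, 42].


Probabilities: [38/103, 23/103, 42/103] ≈ [0.3689, 0.2233, 0.4078]
Σpᵢ² = (1444 + 529 + 1764)/103² = 3737/10609
Gini = 1 - Σpᵢ² = 1 - 3737/10609 = 0.6478

0.6478


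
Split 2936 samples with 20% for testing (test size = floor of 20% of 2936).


Test = ⌊2936·20/100⌋ = 587
Train = 2936 - 587 = 2349

Train: 2349, Test: 587


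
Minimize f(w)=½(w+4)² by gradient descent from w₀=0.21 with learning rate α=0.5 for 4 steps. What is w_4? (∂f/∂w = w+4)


step 1: grad = 0.21+4 = 4.21; w = 0.21 - 0.5·(4.21) = -1.895
step 2: grad = -1.895+4 = 2.105; w = -1.895 - 0.5·(2.105) = -2.9475
step 3: grad = -2.9475+4 = 1.0525; w = -2.9475 - 0.5·(1.0525) = -3.47375
step 4: grad = -3.47375+4 = 0.52625; w = -3.47375 - 0.5·(0.52625) = -3.736875

-3.736875


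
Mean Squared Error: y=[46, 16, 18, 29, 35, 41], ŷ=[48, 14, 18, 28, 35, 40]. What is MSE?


Squared errors: (46-48)²=4, (16-14)²=4, (18-18)²=0, (29-28)²=1, (35-35)²=0, (41-40)²=1
Sum = 10
MSE = 10/6 = 5/3

5/3


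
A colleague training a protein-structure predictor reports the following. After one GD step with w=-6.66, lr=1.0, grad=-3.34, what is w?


w_new = w - α·∇
= -6.66 - 1.0·-3.34
= -6.66 + 3.34
= -3.32

-3.32


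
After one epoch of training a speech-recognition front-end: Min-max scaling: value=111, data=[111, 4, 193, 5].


min=4, max=193
(111-4)/(193-4) = 107/189 = 0.5661

0.5661


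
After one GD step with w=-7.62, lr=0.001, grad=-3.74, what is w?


w_new = w - α·∇
= -7.62 - 0.001·-3.74
= -7.62 + 0.00374
= -7.61626

-7.61626


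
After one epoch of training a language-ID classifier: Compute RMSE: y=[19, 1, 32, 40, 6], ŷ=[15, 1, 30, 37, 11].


MSE = 54/5 = 10.8
RMSE = √(54/5) = 3.2863

3.2863


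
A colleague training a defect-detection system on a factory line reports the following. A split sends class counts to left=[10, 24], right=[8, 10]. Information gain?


Parent = [18, 34], H_parent = 0.9306
H_left = 0.874 (n=34), H_right = 0.9911 (n=18)
H_children = (34/52)·0.874 + (18/52)·0.9911 = 0.9145
IG = 0.9306 - 0.9145 = 0.0161

0.0161


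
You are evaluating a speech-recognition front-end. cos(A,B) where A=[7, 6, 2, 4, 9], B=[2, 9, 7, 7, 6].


A·B = 7·2 + 6·9 + 2·7 + 4·7 + 9·6 = 164
‖A‖ = √186 = 13.6382, ‖B‖ = √219 = 14.7986
cos = 164/(√186·√219) = 164/√40734 = 0.8126

0.8126


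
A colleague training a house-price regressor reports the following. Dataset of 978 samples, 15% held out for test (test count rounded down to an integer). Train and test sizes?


Test = ⌊978·15/100⌋ = 146
Train = 978 - 146 = 832

Train: 832, Test: 146


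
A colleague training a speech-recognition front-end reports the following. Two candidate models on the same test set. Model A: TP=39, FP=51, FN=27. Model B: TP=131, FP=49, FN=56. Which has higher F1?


Model A: P=39/90=0.4333, R=39/66=0.5909, F1=2PR/(P+R)=2TP/(2TP+FP+FN)=78/156=0.5
Model B: P=131/180=0.7278, R=131/187=0.7005, F1=2PR/(P+R)=2TP/(2TP+FP+FN)=262/367=0.7139
0.5 < 0.7139 → Model B

Model B


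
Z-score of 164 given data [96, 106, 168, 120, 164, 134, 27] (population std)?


μ = 116.4286, σ = 44.3488
z = (164 - 116.4286)/44.3488 = 1.0727

1.0727


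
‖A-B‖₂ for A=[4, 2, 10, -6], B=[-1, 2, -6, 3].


d = √((4+ 1)² + (2-2)² + (10+ 6)² + (-6-3)²)
  = √(25 + 0 + 256 + 81)
  = √362 = 19.0263

19.0263


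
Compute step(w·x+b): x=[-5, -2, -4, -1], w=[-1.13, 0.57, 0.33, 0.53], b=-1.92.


z = (-5)·(-1.13) + (-2)·(0.57) + (-4)·(0.33) + (-1)·(0.53) - 1.92
  = 0.74
step(z) = 1 (z≥0)

1


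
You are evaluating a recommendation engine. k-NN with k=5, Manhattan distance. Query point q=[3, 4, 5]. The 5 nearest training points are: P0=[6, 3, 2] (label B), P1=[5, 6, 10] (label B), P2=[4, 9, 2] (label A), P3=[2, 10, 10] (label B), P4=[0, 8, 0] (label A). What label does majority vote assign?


d(q,P0) = 7  (label B)
d(q,P1) = 9  (label B)
d(q,P2) = 9  (label A)
d(q,P3) = 12  (label B)
d(q,P4) = 12  (label A)
Votes: A=2, B=3
Majority → B

B


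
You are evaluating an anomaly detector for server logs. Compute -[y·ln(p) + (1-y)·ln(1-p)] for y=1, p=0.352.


BCE = -[y·ln(p) + (1-y)·ln(1-p)]
= -1·ln(0.352) - 0
= -ln(0.352) = 1.0441

1.0441


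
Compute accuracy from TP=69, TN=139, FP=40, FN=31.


Accuracy = (TP+TN)/(TP+TN+FP+FN)
= (69+139)/(279)
= 208/279 = 74.55%

74.55%


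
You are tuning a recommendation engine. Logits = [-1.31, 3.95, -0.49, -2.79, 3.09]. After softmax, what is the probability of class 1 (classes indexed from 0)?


Exponentials: e^-1.31=0.2698, e^3.95=51.9354, e^-0.49=0.6126, e^-2.79=0.0614, e^3.09=21.9771
Sum = 74.8563
Softmax = [0.0036, 0.6938, 0.0082, 0.0008, 0.2936]
p[1] = 51.9354/74.8563 = 0.6938

0.6938


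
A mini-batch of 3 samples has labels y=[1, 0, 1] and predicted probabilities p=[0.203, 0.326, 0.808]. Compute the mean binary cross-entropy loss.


L[0] = -ln(0.203) = 1.5945
L[1] = -ln(1-0.326) = -ln(0.674) = 0.3945
L[2] = -ln(0.808) = 0.2132
mean = (1.5945 + 0.3945 + 0.2132)/3 = 0.7341

0.7341


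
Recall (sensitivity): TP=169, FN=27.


Recall = TP/(TP+FN)
= 169/(169+27)
= 169/196 = 86.22%

86.22%


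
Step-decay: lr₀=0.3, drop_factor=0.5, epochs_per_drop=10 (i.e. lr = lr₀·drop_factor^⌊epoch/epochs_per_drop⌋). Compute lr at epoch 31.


n_drops = ⌊31/10⌋ = 3
lr = 0.3·0.5^3 = 0.3·0.125 = 0.0375

0.0375


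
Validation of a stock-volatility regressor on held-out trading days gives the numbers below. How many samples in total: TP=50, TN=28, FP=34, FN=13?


Total = TP + TN + FP + FN
= 50 + 28 + 34 + 13
= 125
(Predicted positive: 84, predicted negative: 41)

125


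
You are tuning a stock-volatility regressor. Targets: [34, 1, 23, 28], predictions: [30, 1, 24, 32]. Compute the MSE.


Squared errors: (34-30)²=16, (1-1)²=0, (23-24)²=1, (28-32)²=16
Sum = 33
MSE = 33/4 = 33/4

33/4


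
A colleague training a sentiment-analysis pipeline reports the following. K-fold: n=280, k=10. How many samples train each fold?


Fold size = 280/10 = 28
Training per fold = 280 - 28 = 252

252


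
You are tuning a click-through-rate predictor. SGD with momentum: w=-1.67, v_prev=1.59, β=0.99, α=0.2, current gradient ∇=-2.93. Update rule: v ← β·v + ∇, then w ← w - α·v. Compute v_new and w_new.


v_new = 0.99·1.59 - 2.93 = 1.5741 - 2.93 = -1.3559
w_new = -1.67 - 0.2·-1.3559 = -1.67 + 0.27118 = -1.39882

v_new=-1.3559, w_new=-1.39882


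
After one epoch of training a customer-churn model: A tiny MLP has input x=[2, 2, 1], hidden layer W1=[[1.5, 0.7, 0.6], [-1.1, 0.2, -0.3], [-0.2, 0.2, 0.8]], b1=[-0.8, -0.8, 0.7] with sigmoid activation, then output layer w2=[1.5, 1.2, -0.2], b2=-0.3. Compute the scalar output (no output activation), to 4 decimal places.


z1[0] = (1.5)·(2) + (0.7)·(2) + (0.6)·(1) - 0.8 = 4.2
z1[1] = (-1.1)·(2) + (0.2)·(2) + (-0.3)·(1) - 0.8 = -2.9
z1[2] = (-0.2)·(2) + (0.2)·(2) + (0.8)·(1) + 0.7 = 1.5
h = sigmoid(z1) = [0.9852, 0.0522, 0.8176]
output = (1.5)·(0.9852) + (1.2)·(0.0522) + (-0.2)·(0.8176) - 0.3 = 1.0769

1.0769


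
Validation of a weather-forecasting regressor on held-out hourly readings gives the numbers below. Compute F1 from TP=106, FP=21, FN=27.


Precision = 106/127 = 0.8346
Recall = 106/133 = 0.797
F1 = 2·P·R/(P+R) = 2·TP/(2·TP+FP+FN) = 212/(212+21+27) = 212/260 = 0.8154

0.8154


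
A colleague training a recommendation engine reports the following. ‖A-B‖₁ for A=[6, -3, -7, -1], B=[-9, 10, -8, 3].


d = |6+ 9| + |-3-10| + |-7+ 8| + |-1-3|
  = 15 + 13 + 1 + 4
  = 33

33


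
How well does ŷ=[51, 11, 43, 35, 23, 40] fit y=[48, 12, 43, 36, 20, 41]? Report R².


ȳ = 33.3333
SS_res = Σ(y-ŷ)² = 21
SS_tot = Σ(y-ȳ)² = 1007.33
R² = 1 - SS_res/SS_tot = 1 - 0.0208 = 0.9792

0.9792


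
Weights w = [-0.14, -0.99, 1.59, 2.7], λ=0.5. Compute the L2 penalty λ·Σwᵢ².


‖w‖₂² = (-0.14)² + (-0.99)² + (1.59)² + (2.7)²
     = 0.0196 + 0.9801 + 2.5281 + 7.29
     = 10.8178
λ·‖w‖₂² = 0.5·10.8178 = 5.4089

5.4089


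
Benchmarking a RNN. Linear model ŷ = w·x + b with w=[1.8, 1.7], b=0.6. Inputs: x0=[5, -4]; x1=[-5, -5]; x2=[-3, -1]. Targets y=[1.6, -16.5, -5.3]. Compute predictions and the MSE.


ŷ0 = (1.8)·(5) + (1.7)·(-4) + 0.6 = 2.8
ŷ1 = (1.8)·(-5) + (1.7)·(-5) + 0.6 = -16.9
ŷ2 = (1.8)·(-3) + (1.7)·(-1) + 0.6 = -6.5
errors² = [1.44, 0.16, 1.44]
MSE = 3.0400/3 = 1.0133

1.0133


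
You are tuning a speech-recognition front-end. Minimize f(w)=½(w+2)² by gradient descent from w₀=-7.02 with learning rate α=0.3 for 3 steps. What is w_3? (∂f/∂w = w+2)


step 1: grad = -7.02+2 = -5.02; w = -7.02 - 0.3·(-5.02) = -5.514
step 2: grad = -5.514+2 = -3.514; w = -5.514 - 0.3·(-3.514) = -4.4598
step 3: grad = -4.4598+2 = -2.4598; w = -4.4598 - 0.3·(-2.4598) = -3.72186

-3.72186


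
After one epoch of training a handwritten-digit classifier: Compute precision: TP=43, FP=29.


Precision = TP/(TP+FP)
= 43/(43+29)
= 43/72 = 59.72%

59.72%


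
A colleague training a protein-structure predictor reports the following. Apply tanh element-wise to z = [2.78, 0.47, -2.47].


tanh(2.78) = 0.9923
tanh(0.47) = 0.4382
tanh(-2.47) = -0.9858
result = [0.9923, 0.4382, -0.9858]

[0.9923, 0.4382, -0.9858]


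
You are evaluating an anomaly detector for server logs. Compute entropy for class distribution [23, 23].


Probabilities: [23/46, 23/46] ≈ [0.5, 0.5]
H = -((23/46)·log₂(23/46) + (23/46)·log₂(23/46))
  = 1.0 bits

1.0 bits


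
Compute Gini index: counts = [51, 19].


Probabilities: [51/70, 19/70] ≈ [0.7286, 0.2714]
Σpᵢ² = (2601 + 361)/70² = 2962/4900
Gini = 1 - Σpᵢ² = 1 - 2962/4900 = 0.3955

0.3955


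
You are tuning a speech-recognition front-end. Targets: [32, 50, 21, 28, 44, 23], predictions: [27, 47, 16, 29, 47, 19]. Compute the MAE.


Absolute errors: |32-27|=5, |50-47|=3, |21-16|=5, |28-29|=1, |44-47|=3, |23-19|=4
Sum = 21
MAE = 21/6 = 7/2

7/2


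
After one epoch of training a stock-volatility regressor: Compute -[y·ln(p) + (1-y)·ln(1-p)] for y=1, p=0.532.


BCE = -[y·ln(p) + (1-y)·ln(1-p)]
= -1·ln(0.532) - 0
= -ln(0.532) = 0.6311

0.6311


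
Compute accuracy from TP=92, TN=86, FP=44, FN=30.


Accuracy = (TP+TN)/(TP+TN+FP+FN)
= (92+86)/(252)
= 178/252 = 70.63%

70.63%


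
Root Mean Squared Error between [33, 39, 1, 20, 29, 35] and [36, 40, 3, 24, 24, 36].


MSE = 56/6 = 9.3333
RMSE = √(56/6) = 3.0551

3.0551


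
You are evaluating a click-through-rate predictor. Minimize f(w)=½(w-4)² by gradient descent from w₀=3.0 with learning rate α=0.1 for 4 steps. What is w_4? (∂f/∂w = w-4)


step 1: grad = 3-4 = -1; w = 3 - 0.1·(-1) = 3.1
step 2: grad = 3.1-4 = -0.9; w = 3.1 - 0.1·(-0.9) = 3.19
step 3: grad = 3.19-4 = -0.81; w = 3.19 - 0.1·(-0.81) = 3.271
step 4: grad = 3.271-4 = -0.729; w = 3.271 - 0.1·(-0.729) = 3.3439

3.3439


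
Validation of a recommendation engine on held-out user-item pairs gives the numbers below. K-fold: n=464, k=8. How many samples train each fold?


Fold size = 464/8 = 58
Training per fold = 464 - 58 = 406

406


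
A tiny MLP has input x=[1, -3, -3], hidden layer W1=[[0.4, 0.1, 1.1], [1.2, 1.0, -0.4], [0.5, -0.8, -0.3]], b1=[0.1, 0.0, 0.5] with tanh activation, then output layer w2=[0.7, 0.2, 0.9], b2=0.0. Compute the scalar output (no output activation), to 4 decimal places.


z1[0] = (0.4)·(1) + (0.1)·(-3) + (1.1)·(-3) + 0.1 = -3.1
z1[1] = (1.2)·(1) + (1.0)·(-3) + (-0.4)·(-3) + 0.0 = -0.6
z1[2] = (0.5)·(1) + (-0.8)·(-3) + (-0.3)·(-3) + 0.5 = 4.3
h = tanh(z1) = [-0.9959, -0.537, 0.9996]
output = (0.7)·(-0.9959) + (0.2)·(-0.537) + (0.9)·(0.9996) + 0.0 = 0.0951

0.0951


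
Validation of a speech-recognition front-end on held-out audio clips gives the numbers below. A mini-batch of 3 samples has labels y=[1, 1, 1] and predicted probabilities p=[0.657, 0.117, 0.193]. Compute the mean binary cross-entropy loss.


L[0] = -ln(0.657) = 0.4201
L[1] = -ln(0.117) = 2.1456
L[2] = -ln(0.193) = 1.6451
mean = (0.4201 + 2.1456 + 1.6451)/3 = 1.4036

1.4036


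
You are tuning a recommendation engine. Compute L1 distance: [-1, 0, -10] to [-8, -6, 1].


d = |-1+ 8| + |0+ 6| + |-10-1|
  = 7 + 6 + 11
  = 24

24


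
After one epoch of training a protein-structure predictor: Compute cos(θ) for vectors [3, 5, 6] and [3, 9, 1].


A·B = 3·3 + 5·9 + 6·1 = 60
‖A‖ = √70 = 8.3666, ‖B‖ = √91 = 9.5394
cos = 60/(√70·√91) = 60/√6370 = 0.7518

0.7518


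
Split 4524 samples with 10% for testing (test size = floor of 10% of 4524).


Test = ⌊4524·10/100⌋ = 452
Train = 4524 - 452 = 4072

Train: 4072, Test: 452


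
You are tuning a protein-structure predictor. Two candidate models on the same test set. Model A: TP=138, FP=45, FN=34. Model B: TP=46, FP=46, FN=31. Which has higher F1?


Model A: P=138/183=0.7541, R=138/172=0.8023, F1=2PR/(P+R)=2TP/(2TP+FP+FN)=276/355=0.7775
Model B: P=46/92=0.5, R=46/77=0.5974, F1=2PR/(P+R)=2TP/(2TP+FP+FN)=92/169=0.5444
0.7775 > 0.5444 → Model A

Model A


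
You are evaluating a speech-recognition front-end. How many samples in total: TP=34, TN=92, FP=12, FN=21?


Total = TP + TN + FP + FN
= 34 + 92 + 12 + 21
= 159
(Predicted positive: 46, predicted negative: 113)

159


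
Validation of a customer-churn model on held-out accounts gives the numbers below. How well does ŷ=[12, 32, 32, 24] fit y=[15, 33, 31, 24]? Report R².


ȳ = 25.75
SS_res = Σ(y-ŷ)² = 11
SS_tot = Σ(y-ȳ)² = 198.75
R² = 1 - SS_res/SS_tot = 1 - 0.0553 = 0.9447

0.9447


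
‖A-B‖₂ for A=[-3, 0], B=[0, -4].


d = √((-3-0)² + (0+ 4)²)
  = √(9 + 16)
  = √25 = 5.0

5.0


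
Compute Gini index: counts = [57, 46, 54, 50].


Probabilities: [57/207, 46/207, 54/207, 50/207] ≈ [0.2754, 0.2222, 0.2609, 0.2415]
Σpᵢ² = (3249 + 2116 + 2916 + 2500)/207² = 10781/42849
Gini = 1 - Σpᵢ² = 1 - 10781/42849 = 0.7484

0.7484


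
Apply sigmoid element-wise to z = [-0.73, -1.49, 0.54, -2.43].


σ(-0.73) = 1/(1+e^0.73) = 0.3252
σ(-1.49) = 1/(1+e^1.49) = 0.1839
σ(0.54) = 1/(1+e^-0.54) = 0.6318
σ(-2.43) = 1/(1+e^2.43) = 0.0809
result = [0.3252, 0.1839, 0.6318, 0.0809]

[0.3252, 0.1839, 0.6318, 0.0809]


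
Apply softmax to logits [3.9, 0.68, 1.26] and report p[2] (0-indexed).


Exponentials: e^3.9=49.4024, e^0.68=1.9739, e^1.26=3.5254
Sum = 54.9017
Softmax = [0.8998, 0.036, 0.0642]
p[2] = 3.5254/54.9017 = 0.0642

0.0642


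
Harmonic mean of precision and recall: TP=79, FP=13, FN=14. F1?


Precision = 79/92 = 0.8587
Recall = 79/93 = 0.8495
F1 = 2·P·R/(P+R) = 2·TP/(2·TP+FP+FN) = 158/(158+13+14) = 158/185 = 0.8541

0.8541


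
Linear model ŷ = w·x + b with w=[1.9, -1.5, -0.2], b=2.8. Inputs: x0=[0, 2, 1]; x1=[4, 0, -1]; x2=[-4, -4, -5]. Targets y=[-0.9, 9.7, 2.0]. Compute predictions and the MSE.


ŷ0 = (1.9)·(0) + (-1.5)·(2) + (-0.2)·(1) + 2.8 = -0.4
ŷ1 = (1.9)·(4) + (-1.5)·(0) + (-0.2)·(-1) + 2.8 = 10.6
ŷ2 = (1.9)·(-4) + (-1.5)·(-4) + (-0.2)·(-5) + 2.8 = 2.2
errors² = [0.25, 0.81, 0.04]
MSE = 1.1000/3 = 0.3667

0.3667


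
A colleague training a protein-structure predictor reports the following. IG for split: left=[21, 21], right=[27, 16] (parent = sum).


Parent = [48, 37], H_parent = 0.9879
H_left = 1 (n=42), H_right = 0.9523 (n=43)
H_children = (42/85)·1 + (43/85)·0.9523 = 0.9759
IG = 0.9879 - 0.9759 = 0.012

0.012


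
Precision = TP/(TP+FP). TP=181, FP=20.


Precision = TP/(TP+FP)
= 181/(181+20)
= 181/201 = 90.05%

90.05%


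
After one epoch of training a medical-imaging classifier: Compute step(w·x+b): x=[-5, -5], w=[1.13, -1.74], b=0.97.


z = (-5)·(1.13) + (-5)·(-1.74) + 0.97
  = 4.02
step(z) = 1 (z≥0)

1


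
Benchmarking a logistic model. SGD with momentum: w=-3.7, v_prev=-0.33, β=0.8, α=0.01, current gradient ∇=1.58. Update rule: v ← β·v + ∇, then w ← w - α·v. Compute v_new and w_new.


v_new = 0.8·-0.33 + 1.58 = -0.264 + 1.58 = 1.316
w_new = -3.7 - 0.01·1.316 = -3.7 - 0.01316 = -3.71316

v_new=1.316, w_new=-3.71316


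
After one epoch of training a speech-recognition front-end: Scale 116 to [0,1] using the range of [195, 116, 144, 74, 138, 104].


min=74, max=195
(116-74)/(195-74) = 42/121 = 0.3471

0.3471


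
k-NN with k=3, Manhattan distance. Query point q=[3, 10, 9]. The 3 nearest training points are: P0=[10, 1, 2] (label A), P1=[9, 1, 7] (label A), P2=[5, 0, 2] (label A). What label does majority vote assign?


d(q,P0) = 23  (label A)
d(q,P1) = 17  (label A)
d(q,P2) = 19  (label A)
Votes: A=3, B=0
Majority → A

A


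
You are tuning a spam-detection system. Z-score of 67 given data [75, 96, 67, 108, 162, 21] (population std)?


μ = 88.1667, σ = 42.893
z = (67 - 88.1667)/42.893 = -0.4935

-0.4935


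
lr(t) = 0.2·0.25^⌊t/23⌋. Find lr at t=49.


n_drops = ⌊49/23⌋ = 2
lr = 0.2·0.25^2 = 0.2·0.0625 = 0.0125

0.0125


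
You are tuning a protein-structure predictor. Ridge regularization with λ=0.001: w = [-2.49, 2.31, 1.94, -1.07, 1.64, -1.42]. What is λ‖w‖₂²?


‖w‖₂² = (-2.49)² + (2.31)² + (1.94)² + (-1.07)² + (1.64)² + (-1.42)²
     = 6.2001 + 5.3361 + 3.7636 + 1.1449 + 2.6896 + 2.0164
     = 21.1507
λ·‖w‖₂² = 0.001·21.1507 = 0.021151

0.021151


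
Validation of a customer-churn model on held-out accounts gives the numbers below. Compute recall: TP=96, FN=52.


Recall = TP/(TP+FN)
= 96/(96+52)
= 96/148 = 64.86%

64.86%


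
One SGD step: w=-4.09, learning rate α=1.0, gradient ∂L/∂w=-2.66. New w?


w_new = w - α·∇
= -4.09 - 1.0·-2.66
= -4.09 + 2.66
= -1.43

-1.43


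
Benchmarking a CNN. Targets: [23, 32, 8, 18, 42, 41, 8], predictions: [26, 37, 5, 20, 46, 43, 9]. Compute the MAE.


Absolute errors: |23-26|=3, |32-37|=5, |8-5|=3, |18-20|=2, |42-46|=4, |41-43|=2, |8-9|=1
Sum = 20
MAE = 20/7 = 20/7

20/7


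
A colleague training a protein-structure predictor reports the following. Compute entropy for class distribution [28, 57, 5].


Probabilities: [28/90, 57/90, 5/90] ≈ [0.3111, 0.6333, 0.0556]
H = -((28/90)·log₂(28/90) + (57/90)·log₂(57/90) + (5/90)·log₂(5/90))
  = 1.1731 bits

1.1731 bits


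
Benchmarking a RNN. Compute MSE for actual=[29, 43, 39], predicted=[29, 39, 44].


Squared errors: (29-29)²=0, (43-39)²=16, (39-44)²=25
Sum = 41
MSE = 41/3 = 41/3

41/3


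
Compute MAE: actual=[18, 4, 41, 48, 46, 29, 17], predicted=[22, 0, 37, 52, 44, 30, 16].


Absolute errors: |18-22|=4, |4-0|=4, |41-37|=4, |48-52|=4, |46-44|=2, |29-30|=1, |17-16|=1
Sum = 20
MAE = 20/7 = 20/7

20/7


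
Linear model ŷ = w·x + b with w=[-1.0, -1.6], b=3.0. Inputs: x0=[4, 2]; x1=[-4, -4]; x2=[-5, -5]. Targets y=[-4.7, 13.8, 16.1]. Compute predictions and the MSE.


ŷ0 = (-1.0)·(4) + (-1.6)·(2) + 3.0 = -4.2
ŷ1 = (-1.0)·(-4) + (-1.6)·(-4) + 3.0 = 13.4
ŷ2 = (-1.0)·(-5) + (-1.6)·(-5) + 3.0 = 16.0
errors² = [0.25, 0.16, 0.01]
MSE = 0.4200/3 = 0.14

0.14


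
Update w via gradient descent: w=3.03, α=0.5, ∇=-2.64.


w_new = w - α·∇
= 3.03 - 0.5·-2.64
= 3.03 + 1.32
= 4.35

4.35


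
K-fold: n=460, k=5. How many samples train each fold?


Fold size = 460/5 = 92
Training per fold = 460 - 92 = 368

368


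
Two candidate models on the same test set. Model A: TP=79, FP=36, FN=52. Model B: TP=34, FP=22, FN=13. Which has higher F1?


Model A: P=79/115=0.687, R=79/131=0.6031, F1=2PR/(P+R)=2TP/(2TP+FP+FN)=158/246=0.6423
Model B: P=34/56=0.6071, R=34/47=0.7234, F1=2PR/(P+R)=2TP/(2TP+FP+FN)=68/103=0.6602
0.6423 < 0.6602 → Model B

Model B


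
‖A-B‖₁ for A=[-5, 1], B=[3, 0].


d = |-5-3| + |1-0|
  = 8 + 1
  = 9

9


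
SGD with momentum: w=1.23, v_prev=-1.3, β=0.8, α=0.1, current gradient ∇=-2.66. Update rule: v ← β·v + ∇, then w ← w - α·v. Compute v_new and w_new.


v_new = 0.8·-1.3 - 2.66 = -1.04 - 2.66 = -3.7
w_new = 1.23 - 0.1·-3.7 = 1.23 + 0.37 = 1.6

v_new=-3.7, w_new=1.6


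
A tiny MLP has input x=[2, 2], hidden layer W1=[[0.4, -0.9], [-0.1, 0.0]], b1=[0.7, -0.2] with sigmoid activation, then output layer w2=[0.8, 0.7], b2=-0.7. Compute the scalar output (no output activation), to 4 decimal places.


z1[0] = (0.4)·(2) + (-0.9)·(2) + 0.7 = -0.3
z1[1] = (-0.1)·(2) + (0.0)·(2) - 0.2 = -0.4
h = sigmoid(z1) = [0.4256, 0.4013]
output = (0.8)·(0.4256) + (0.7)·(0.4013) - 0.7 = -0.0786

-0.0786


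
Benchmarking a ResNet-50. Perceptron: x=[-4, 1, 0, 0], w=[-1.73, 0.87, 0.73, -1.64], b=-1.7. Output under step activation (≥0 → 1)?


z = (-4)·(-1.73) + (1)·(0.87) + (0)·(0.73) + (0)·(-1.64) - 1.7
  = 6.09
step(z) = 1 (z≥0)

1


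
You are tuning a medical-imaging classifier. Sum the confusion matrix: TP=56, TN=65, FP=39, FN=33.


Total = TP + TN + FP + FN
= 56 + 65 + 39 + 33
= 193
(Predicted positive: 95, predicted negative: 98)

193


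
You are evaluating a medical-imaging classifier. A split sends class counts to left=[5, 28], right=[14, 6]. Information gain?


Parent = [19, 34], H_parent = 0.9414
H_left = 0.6136 (n=33), H_right = 0.8813 (n=20)
H_children = (33/53)·0.6136 + (20/53)·0.8813 = 0.7146
IG = 0.9414 - 0.7146 = 0.2268

0.2268


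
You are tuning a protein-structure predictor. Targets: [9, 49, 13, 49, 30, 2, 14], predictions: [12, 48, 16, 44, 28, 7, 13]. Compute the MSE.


Squared errors: (9-12)²=9, (49-48)²=1, (13-16)²=9, (49-44)²=25, (30-28)²=4, (2-7)²=25, (14-13)²=1
Sum = 74
MSE = 74/7 = 74/7

74/7


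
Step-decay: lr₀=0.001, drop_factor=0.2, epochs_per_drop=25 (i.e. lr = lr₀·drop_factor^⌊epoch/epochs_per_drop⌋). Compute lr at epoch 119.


n_drops = ⌊119/25⌋ = 4
lr = 0.001·0.2^4 = 0.001·0.0016 = 0.0000016

0.0000016


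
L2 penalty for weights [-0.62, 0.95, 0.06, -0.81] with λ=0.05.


‖w‖₂² = (-0.62)² + (0.95)² + (0.06)² + (-0.81)²
     = 0.3844 + 0.9025 + 0.0036 + 0.6561
     = 1.9466
λ·‖w‖₂² = 0.05·1.9466 = 0.09733

0.09733


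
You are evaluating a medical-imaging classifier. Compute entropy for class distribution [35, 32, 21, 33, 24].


Probabilities: [35/145, 32/145, 21/145, 33/145, 24/145] ≈ [0.2414, 0.2207, 0.1448, 0.2276, 0.1655]
H = -((35/145)·log₂(35/145) + (32/145)·log₂(32/145) + (21/145)·log₂(21/145) + (33/145)·log₂(33/145) + (24/145)·log₂(24/145))
  = 2.2953 bits

2.2953 bits


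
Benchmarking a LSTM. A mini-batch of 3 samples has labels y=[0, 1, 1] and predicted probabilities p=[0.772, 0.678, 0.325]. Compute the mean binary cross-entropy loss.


L[0] = -ln(1-0.772) = -ln(0.228) = 1.4784
L[1] = -ln(0.678) = 0.3886
L[2] = -ln(0.325) = 1.1239
mean = (1.4784 + 0.3886 + 1.1239)/3 = 0.997

0.997


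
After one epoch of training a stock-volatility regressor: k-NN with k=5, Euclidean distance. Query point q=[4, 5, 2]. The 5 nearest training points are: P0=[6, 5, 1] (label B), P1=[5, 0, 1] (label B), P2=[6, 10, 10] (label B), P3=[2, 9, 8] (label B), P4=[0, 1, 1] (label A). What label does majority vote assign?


d(q,P0) = 2.2361  (label B)
d(q,P1) = 5.1962  (label B)
d(q,P2) = 9.6437  (label B)
d(q,P3) = 7.4833  (label B)
d(q,P4) = 5.7446  (label A)
Votes: A=1, B=4
Majority → B

B


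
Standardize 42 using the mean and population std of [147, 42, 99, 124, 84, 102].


μ = 99.6667, σ = 32.6837
z = (42 - 99.6667)/32.6837 = -1.7644

-1.7644


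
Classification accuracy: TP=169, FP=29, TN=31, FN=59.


Accuracy = (TP+TN)/(TP+TN+FP+FN)
= (169+31)/(288)
= 200/288 = 69.44%

69.44%


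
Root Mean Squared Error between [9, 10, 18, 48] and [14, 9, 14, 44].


MSE = 58/4 = 14.5
RMSE = √(58/4) = 3.8079

3.8079


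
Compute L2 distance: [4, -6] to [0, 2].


d = √((4-0)² + (-6-2)²)
  = √(16 + 64)
  = √80 = 8.9443

8.9443


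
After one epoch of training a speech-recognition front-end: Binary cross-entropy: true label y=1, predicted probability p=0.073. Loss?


BCE = -[y·ln(p) + (1-y)·ln(1-p)]
= -1·ln(0.073) - 0
= -ln(0.073) = 2.6173

2.6173


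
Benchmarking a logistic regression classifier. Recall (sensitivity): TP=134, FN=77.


Recall = TP/(TP+FN)
= 134/(134+77)
= 134/211 = 63.51%

63.51%


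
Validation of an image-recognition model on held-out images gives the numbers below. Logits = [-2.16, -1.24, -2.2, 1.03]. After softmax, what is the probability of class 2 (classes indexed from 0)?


Exponentials: e^-2.16=0.1153, e^-1.24=0.2894, e^-2.2=0.1108, e^1.03=2.8011
Sum = 3.3166
Softmax = [0.0348, 0.0873, 0.0334, 0.8446]
p[2] = 0.1108/3.3166 = 0.0334

0.0334
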